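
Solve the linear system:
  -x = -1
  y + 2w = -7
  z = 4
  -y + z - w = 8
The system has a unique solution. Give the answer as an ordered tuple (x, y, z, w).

Form the augmented matrix and row-reduce:
  [ -1   0  0   0  |  -1 ]
  [  0   1  0   2  |  -7 ]
  [  0   0  1   0  |   4 ]
  [  0  -1  1  -1  |   8 ]
R1 ← -1·R1
  [ 1   0  0   0  |   1 ]
  [ 0   1  0   2  |  -7 ]
  [ 0   0  1   0  |   4 ]
  [ 0  -1  1  -1  |   8 ]
R4 ← R4 + R2
  [ 1  0  0  0  |   1 ]
  [ 0  1  0  2  |  -7 ]
  [ 0  0  1  0  |   4 ]
  [ 0  0  1  1  |   1 ]
R4 ← R4 − R3
  [ 1  0  0  0  |   1 ]
  [ 0  1  0  2  |  -7 ]
  [ 0  0  1  0  |   4 ]
  [ 0  0  0  1  |  -3 ]
R2 ← R2 − 2·R4
  [ 1  0  0  0  |   1 ]
  [ 0  1  0  0  |  -1 ]
  [ 0  0  1  0  |   4 ]
  [ 0  0  0  1  |  -3 ]
Reading off the last column: x = 1, y = -1, z = 4, w = -3.

(1, -1, 4, -3)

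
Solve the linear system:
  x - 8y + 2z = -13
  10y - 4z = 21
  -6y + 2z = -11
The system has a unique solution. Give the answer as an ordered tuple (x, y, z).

(-1, 1/2, -4)

Form the augmented matrix and row-reduce:
  [ 1  -8   2  |  -13 ]
  [ 0  10  -4  |   21 ]
  [ 0  -6   2  |  -11 ]
R2 -> 1/10·R2
  [ 1  -8     2  |    -13 ]
  [ 0   1  -2/5  |  21/10 ]
  [ 0  -6     2  |    -11 ]
R3 -> R3 + 6·R2
  [ 1  -8     2  |    -13 ]
  [ 0   1  -2/5  |  21/10 ]
  [ 0   0  -2/5  |    8/5 ]
R3 -> -5/2·R3
  [ 1  -8     2  |    -13 ]
  [ 0   1  -2/5  |  21/10 ]
  [ 0   0     1  |     -4 ]
R2 -> R2 + 2/5·R3
  [ 1  -8  2  |  -13 ]
  [ 0   1  0  |  1/2 ]
  [ 0   0  1  |   -4 ]
R1 -> R1 − 2·R3
  [ 1  -8  0  |   -5 ]
  [ 0   1  0  |  1/2 ]
  [ 0   0  1  |   -4 ]
R1 -> R1 + 8·R2
  [ 1  0  0  |   -1 ]
  [ 0  1  0  |  1/2 ]
  [ 0  0  1  |   -4 ]
Reading off the last column: x = -1, y = 1/2, z = -4.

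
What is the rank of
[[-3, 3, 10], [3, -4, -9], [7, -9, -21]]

rank = 3

r1 -> -1/3·r1
r2 -> r2 − 3·r1
r3 -> r3 − 7·r1
r2 -> -1·r2
r3 -> r3 + 2·r2
r3 -> 3·r3
r2 -> r2 + r3
r1 -> r1 + 10/3·r3
r1 -> r1 + r2
The reduced form has 3 nonzero rows.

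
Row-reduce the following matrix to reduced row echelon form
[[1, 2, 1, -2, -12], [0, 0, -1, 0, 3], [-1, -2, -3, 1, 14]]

r3 -> r3 + r1
r2 -> -1·r2
r3 -> r3 + 2·r2
r3 -> -1·r3
r1 -> r1 + 2·r3
r1 -> r1 − r2

[[1, 2, 0, 0, -1], [0, 0, 1, 0, -3], [0, 0, 0, 1, 4]]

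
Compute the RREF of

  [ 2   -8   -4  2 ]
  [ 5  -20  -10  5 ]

[[1, -4, -2, 1], [0, 0, 0, 0]]

ρ1 ← 1/2·ρ1
  [ 1   -4   -2  1 ]
  [ 5  -20  -10  5 ]
ρ2 ← ρ2 − 5·ρ1
  [ 1  -4  -2  1 ]
  [ 0   0   0  0 ]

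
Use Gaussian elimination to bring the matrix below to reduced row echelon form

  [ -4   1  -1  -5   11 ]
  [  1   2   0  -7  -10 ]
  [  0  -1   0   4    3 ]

R1 := -1/4·R1
  [ 1  -1/4  1/4  5/4  -11/4 ]
  [ 1     2    0   -7    -10 ]
  [ 0    -1    0    4      3 ]
R2 := R2 − R1
  [ 1  -1/4   1/4    5/4  -11/4 ]
  [ 0   9/4  -1/4  -33/4  -29/4 ]
  [ 0    -1     0      4      3 ]
R2 := 4/9·R2
  [ 1  -1/4   1/4    5/4  -11/4 ]
  [ 0     1  -1/9  -11/3  -29/9 ]
  [ 0    -1     0      4      3 ]
R3 := R3 + R2
  [ 1  -1/4   1/4    5/4  -11/4 ]
  [ 0     1  -1/9  -11/3  -29/9 ]
  [ 0     0  -1/9    1/3   -2/9 ]
R3 := -9·R3
  [ 1  -1/4   1/4    5/4  -11/4 ]
  [ 0     1  -1/9  -11/3  -29/9 ]
  [ 0     0     1     -3      2 ]
R2 := R2 + 1/9·R3
  [ 1  -1/4  1/4  5/4  -11/4 ]
  [ 0     1    0   -4     -3 ]
  [ 0     0    1   -3      2 ]
R1 := R1 − 1/4·R3
  [ 1  -1/4  0   2  -13/4 ]
  [ 0     1  0  -4     -3 ]
  [ 0     0  1  -3      2 ]
R1 := R1 + 1/4·R2
  [ 1  0  0   1  -4 ]
  [ 0  1  0  -4  -3 ]
  [ 0  0  1  -3   2 ]

[[1, 0, 0, 1, -4], [0, 1, 0, -4, -3], [0, 0, 1, -3, 2]]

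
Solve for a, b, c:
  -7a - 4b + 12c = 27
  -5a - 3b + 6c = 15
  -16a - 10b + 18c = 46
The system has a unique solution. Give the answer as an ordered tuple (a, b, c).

Form the augmented matrix and row-reduce:
  [  -7   -4  12  |  27 ]
  [  -5   -3   6  |  15 ]
  [ -16  -10  18  |  46 ]
Multiply R1 by -1/7.
  [   1  4/7  -12/7  |  -27/7 ]
  [  -5   -3      6  |     15 ]
  [ -16  -10     18  |     46 ]
Add 5 times R1 to R2.
  [   1   4/7  -12/7  |  -27/7 ]
  [   0  -1/7  -18/7  |  -30/7 ]
  [ -16   -10     18  |     46 ]
Add 16 times R1 to R3.
  [ 1   4/7  -12/7  |   -27/7 ]
  [ 0  -1/7  -18/7  |   -30/7 ]
  [ 0  -6/7  -66/7  |  -110/7 ]
Multiply R2 by -7.
  [ 1   4/7  -12/7  |   -27/7 ]
  [ 0     1     18  |      30 ]
  [ 0  -6/7  -66/7  |  -110/7 ]
Add 6/7 times R2 to R3.
  [ 1  4/7  -12/7  |  -27/7 ]
  [ 0    1     18  |     30 ]
  [ 0    0      6  |     10 ]
Multiply R3 by 1/6.
  [ 1  4/7  -12/7  |  -27/7 ]
  [ 0    1     18  |     30 ]
  [ 0    0      1  |    5/3 ]
Subtract 18 times R3 from R2.
  [ 1  4/7  -12/7  |  -27/7 ]
  [ 0    1      0  |      0 ]
  [ 0    0      1  |    5/3 ]
Add 12/7 times R3 to R1.
  [ 1  4/7  0  |   -1 ]
  [ 0    1  0  |    0 ]
  [ 0    0  1  |  5/3 ]
Subtract 4/7 times R2 from R1.
  [ 1  0  0  |   -1 ]
  [ 0  1  0  |    0 ]
  [ 0  0  1  |  5/3 ]
Reading off the last column: a = -1, b = 0, c = 5/3.

(-1, 0, 5/3)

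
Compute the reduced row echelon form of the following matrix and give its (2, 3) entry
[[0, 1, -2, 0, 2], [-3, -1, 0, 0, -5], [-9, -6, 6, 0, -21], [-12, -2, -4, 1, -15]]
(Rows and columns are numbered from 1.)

-2

R1 <=> R2
  [  -3  -1   0  0   -5 ]
  [   0   1  -2  0    2 ]
  [  -9  -6   6  0  -21 ]
  [ -12  -2  -4  1  -15 ]
R1 := -1/3·R1
  [   1  1/3   0  0  5/3 ]
  [   0    1  -2  0    2 ]
  [  -9   -6   6  0  -21 ]
  [ -12   -2  -4  1  -15 ]
R3 := R3 + 9·R1
  [   1  1/3   0  0  5/3 ]
  [   0    1  -2  0    2 ]
  [   0   -3   6  0   -6 ]
  [ -12   -2  -4  1  -15 ]
R4 := R4 + 12·R1
  [ 1  1/3   0  0  5/3 ]
  [ 0    1  -2  0    2 ]
  [ 0   -3   6  0   -6 ]
  [ 0    2  -4  1    5 ]
R3 := R3 + 3·R2
  [ 1  1/3   0  0  5/3 ]
  [ 0    1  -2  0    2 ]
  [ 0    0   0  0    0 ]
  [ 0    2  -4  1    5 ]
R4 := R4 − 2·R2
  [ 1  1/3   0  0  5/3 ]
  [ 0    1  -2  0    2 ]
  [ 0    0   0  0    0 ]
  [ 0    0   0  1    1 ]
R3 <=> R4
  [ 1  1/3   0  0  5/3 ]
  [ 0    1  -2  0    2 ]
  [ 0    0   0  1    1 ]
  [ 0    0   0  0    0 ]
R1 := R1 − 1/3·R2
  [ 1  0  2/3  0  1 ]
  [ 0  1   -2  0  2 ]
  [ 0  0    0  1  1 ]
  [ 0  0    0  0  0 ]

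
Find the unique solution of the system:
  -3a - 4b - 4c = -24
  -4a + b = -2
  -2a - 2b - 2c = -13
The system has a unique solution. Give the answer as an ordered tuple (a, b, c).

Form the augmented matrix and row-reduce:
  [ -3  -4  -4  |  -24 ]
  [ -4   1   0  |   -2 ]
  [ -2  -2  -2  |  -13 ]
R1 -> -1/3·R1
R2 -> R2 + 4·R1
R3 -> R3 + 2·R1
R2 -> 3/19·R2
R3 -> R3 − 2/3·R2
R3 -> 19/2·R3
R2 -> R2 − 16/19·R3
R1 -> R1 − 4/3·R3
R1 -> R1 − 4/3·R2
Reading off the last column: a = 2, b = 6, c = -3/2.

(2, 6, -3/2)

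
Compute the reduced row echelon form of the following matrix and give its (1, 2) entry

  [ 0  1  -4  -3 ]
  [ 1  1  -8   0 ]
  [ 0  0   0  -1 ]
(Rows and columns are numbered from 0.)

r1 <=> r2
  [ 1  1  -8   0 ]
  [ 0  1  -4  -3 ]
  [ 0  0   0  -1 ]
r3 -> -1·r3
  [ 1  1  -8   0 ]
  [ 0  1  -4  -3 ]
  [ 0  0   0   1 ]
r2 -> r2 + 3·r3
  [ 1  1  -8  0 ]
  [ 0  1  -4  0 ]
  [ 0  0   0  1 ]
r1 -> r1 − r2
  [ 1  0  -4  0 ]
  [ 0  1  -4  0 ]
  [ 0  0   0  1 ]

-4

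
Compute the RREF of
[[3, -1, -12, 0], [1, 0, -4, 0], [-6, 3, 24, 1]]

[[1, 0, -4, 0], [0, 1, 0, 0], [0, 0, 0, 1]]

ρ1 -> 1/3·ρ1
  [  1  -1/3  -4  0 ]
  [  1     0  -4  0 ]
  [ -6     3  24  1 ]
ρ2 -> ρ2 − ρ1
  [  1  -1/3  -4  0 ]
  [  0   1/3   0  0 ]
  [ -6     3  24  1 ]
ρ3 -> ρ3 + 6·ρ1
  [ 1  -1/3  -4  0 ]
  [ 0   1/3   0  0 ]
  [ 0     1   0  1 ]
ρ2 -> 3·ρ2
  [ 1  -1/3  -4  0 ]
  [ 0     1   0  0 ]
  [ 0     1   0  1 ]
ρ3 -> ρ3 − ρ2
  [ 1  -1/3  -4  0 ]
  [ 0     1   0  0 ]
  [ 0     0   0  1 ]
ρ1 -> ρ1 + 1/3·ρ2
  [ 1  0  -4  0 ]
  [ 0  1   0  0 ]
  [ 0  0   0  1 ]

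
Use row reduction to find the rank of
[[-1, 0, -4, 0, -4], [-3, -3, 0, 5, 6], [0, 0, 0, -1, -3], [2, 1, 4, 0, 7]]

Multiply r1 by -1.
  [  1   0  4   0   4 ]
  [ -3  -3  0   5   6 ]
  [  0   0  0  -1  -3 ]
  [  2   1  4   0   7 ]
Add 3 times r1 to r2.
  [ 1   0   4   0   4 ]
  [ 0  -3  12   5  18 ]
  [ 0   0   0  -1  -3 ]
  [ 2   1   4   0   7 ]
Subtract 2 times r1 from r4.
  [ 1   0   4   0   4 ]
  [ 0  -3  12   5  18 ]
  [ 0   0   0  -1  -3 ]
  [ 0   1  -4   0  -1 ]
Multiply r2 by -1/3.
  [ 1  0   4     0   4 ]
  [ 0  1  -4  -5/3  -6 ]
  [ 0  0   0    -1  -3 ]
  [ 0  1  -4     0  -1 ]
Subtract r2 from r4.
  [ 1  0   4     0   4 ]
  [ 0  1  -4  -5/3  -6 ]
  [ 0  0   0    -1  -3 ]
  [ 0  0   0   5/3   5 ]
Multiply r3 by -1.
  [ 1  0   4     0   4 ]
  [ 0  1  -4  -5/3  -6 ]
  [ 0  0   0     1   3 ]
  [ 0  0   0   5/3   5 ]
Subtract 5/3 times r3 from r4.
  [ 1  0   4     0   4 ]
  [ 0  1  -4  -5/3  -6 ]
  [ 0  0   0     1   3 ]
  [ 0  0   0     0   0 ]
Add 5/3 times r3 to r2.
  [ 1  0   4  0   4 ]
  [ 0  1  -4  0  -1 ]
  [ 0  0   0  1   3 ]
  [ 0  0   0  0   0 ]
The reduced form has 3 nonzero rows.

rank = 3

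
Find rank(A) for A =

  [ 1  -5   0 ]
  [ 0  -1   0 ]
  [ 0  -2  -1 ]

R2 := -1·R2
R3 := R3 + 2·R2
R3 := -1·R3
R1 := R1 + 5·R2
The reduced form has 3 nonzero rows.

rank = 3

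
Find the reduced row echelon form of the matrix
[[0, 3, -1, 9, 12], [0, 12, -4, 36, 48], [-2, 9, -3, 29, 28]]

Swap r1 and r3.
  [ -2   9  -3  29  28 ]
  [  0  12  -4  36  48 ]
  [  0   3  -1   9  12 ]
Multiply r1 by -1/2.
  [ 1  -9/2  3/2  -29/2  -14 ]
  [ 0    12   -4     36   48 ]
  [ 0     3   -1      9   12 ]
Multiply r2 by 1/12.
  [ 1  -9/2   3/2  -29/2  -14 ]
  [ 0     1  -1/3      3    4 ]
  [ 0     3    -1      9   12 ]
Subtract 3 times r2 from r3.
  [ 1  -9/2   3/2  -29/2  -14 ]
  [ 0     1  -1/3      3    4 ]
  [ 0     0     0      0    0 ]
Add 9/2 times r2 to r1.
  [ 1  0     0  -1  4 ]
  [ 0  1  -1/3   3  4 ]
  [ 0  0     0   0  0 ]

[[1, 0, 0, -1, 4], [0, 1, -1/3, 3, 4], [0, 0, 0, 0, 0]]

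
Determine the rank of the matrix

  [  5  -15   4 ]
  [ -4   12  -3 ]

rank = 2

Multiply R1 by 1/5.
  [  1  -3  4/5 ]
  [ -4  12   -3 ]
Add 4 times R1 to R2.
  [ 1  -3  4/5 ]
  [ 0   0  1/5 ]
Multiply R2 by 5.
  [ 1  -3  4/5 ]
  [ 0   0    1 ]
Subtract 4/5 times R2 from R1.
  [ 1  -3  0 ]
  [ 0   0  1 ]
The reduced form has 2 nonzero rows.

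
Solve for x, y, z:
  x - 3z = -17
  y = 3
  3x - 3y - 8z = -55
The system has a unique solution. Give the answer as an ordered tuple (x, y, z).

(-2, 3, 5)

Form the augmented matrix and row-reduce:
  [ 1   0  -3  |  -17 ]
  [ 0   1   0  |    3 ]
  [ 3  -3  -8  |  -55 ]
ρ3 := ρ3 − 3·ρ1
  [ 1   0  -3  |  -17 ]
  [ 0   1   0  |    3 ]
  [ 0  -3   1  |   -4 ]
ρ3 := ρ3 + 3·ρ2
  [ 1  0  -3  |  -17 ]
  [ 0  1   0  |    3 ]
  [ 0  0   1  |    5 ]
ρ1 := ρ1 + 3·ρ3
  [ 1  0  0  |  -2 ]
  [ 0  1  0  |   3 ]
  [ 0  0  1  |   5 ]
Reading off the last column: x = -2, y = 3, z = 5.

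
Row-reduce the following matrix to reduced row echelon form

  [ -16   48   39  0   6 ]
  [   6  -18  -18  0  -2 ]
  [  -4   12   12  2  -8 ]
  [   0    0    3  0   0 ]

Multiply ρ1 by -1/16.
  [  1   -3  -39/16  0  -3/8 ]
  [  6  -18     -18  0    -2 ]
  [ -4   12      12  2    -8 ]
  [  0    0       3  0     0 ]
Subtract 6 times ρ1 from ρ2.
  [  1  -3  -39/16  0  -3/8 ]
  [  0   0   -27/8  0   1/4 ]
  [ -4  12      12  2    -8 ]
  [  0   0       3  0     0 ]
Add 4 times ρ1 to ρ3.
  [ 1  -3  -39/16  0   -3/8 ]
  [ 0   0   -27/8  0    1/4 ]
  [ 0   0     9/4  2  -19/2 ]
  [ 0   0       3  0      0 ]
Multiply ρ2 by -8/27.
  [ 1  -3  -39/16  0   -3/8 ]
  [ 0   0       1  0  -2/27 ]
  [ 0   0     9/4  2  -19/2 ]
  [ 0   0       3  0      0 ]
Subtract 9/4 times ρ2 from ρ3.
  [ 1  -3  -39/16  0   -3/8 ]
  [ 0   0       1  0  -2/27 ]
  [ 0   0       0  2  -28/3 ]
  [ 0   0       3  0      0 ]
Subtract 3 times ρ2 from ρ4.
  [ 1  -3  -39/16  0   -3/8 ]
  [ 0   0       1  0  -2/27 ]
  [ 0   0       0  2  -28/3 ]
  [ 0   0       0  0    2/9 ]
Multiply ρ3 by 1/2.
  [ 1  -3  -39/16  0   -3/8 ]
  [ 0   0       1  0  -2/27 ]
  [ 0   0       0  1  -14/3 ]
  [ 0   0       0  0    2/9 ]
Multiply ρ4 by 9/2.
  [ 1  -3  -39/16  0   -3/8 ]
  [ 0   0       1  0  -2/27 ]
  [ 0   0       0  1  -14/3 ]
  [ 0   0       0  0      1 ]
Add 14/3 times ρ4 to ρ3.
  [ 1  -3  -39/16  0   -3/8 ]
  [ 0   0       1  0  -2/27 ]
  [ 0   0       0  1      0 ]
  [ 0   0       0  0      1 ]
Add 2/27 times ρ4 to ρ2.
  [ 1  -3  -39/16  0  -3/8 ]
  [ 0   0       1  0     0 ]
  [ 0   0       0  1     0 ]
  [ 0   0       0  0     1 ]
Add 3/8 times ρ4 to ρ1.
  [ 1  -3  -39/16  0  0 ]
  [ 0   0       1  0  0 ]
  [ 0   0       0  1  0 ]
  [ 0   0       0  0  1 ]
Add 39/16 times ρ2 to ρ1.
  [ 1  -3  0  0  0 ]
  [ 0   0  1  0  0 ]
  [ 0   0  0  1  0 ]
  [ 0   0  0  0  1 ]

[[1, -3, 0, 0, 0], [0, 0, 1, 0, 0], [0, 0, 0, 1, 0], [0, 0, 0, 0, 1]]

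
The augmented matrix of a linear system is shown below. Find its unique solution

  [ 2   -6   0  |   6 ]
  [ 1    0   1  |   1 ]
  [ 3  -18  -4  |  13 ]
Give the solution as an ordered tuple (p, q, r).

(-1, -4/3, 2)

Multiply r1 by 1/2.
  [ 1   -3   0  |   3 ]
  [ 1    0   1  |   1 ]
  [ 3  -18  -4  |  13 ]
Subtract r1 from r2.
  [ 1   -3   0  |   3 ]
  [ 0    3   1  |  -2 ]
  [ 3  -18  -4  |  13 ]
Subtract 3 times r1 from r3.
  [ 1  -3   0  |   3 ]
  [ 0   3   1  |  -2 ]
  [ 0  -9  -4  |   4 ]
Multiply r2 by 1/3.
  [ 1  -3    0  |     3 ]
  [ 0   1  1/3  |  -2/3 ]
  [ 0  -9   -4  |     4 ]
Add 9 times r2 to r3.
  [ 1  -3    0  |     3 ]
  [ 0   1  1/3  |  -2/3 ]
  [ 0   0   -1  |    -2 ]
Multiply r3 by -1.
  [ 1  -3    0  |     3 ]
  [ 0   1  1/3  |  -2/3 ]
  [ 0   0    1  |     2 ]
Subtract 1/3 times r3 from r2.
  [ 1  -3  0  |     3 ]
  [ 0   1  0  |  -4/3 ]
  [ 0   0  1  |     2 ]
Add 3 times r2 to r1.
  [ 1  0  0  |    -1 ]
  [ 0  1  0  |  -4/3 ]
  [ 0  0  1  |     2 ]
Reading off the last column: p = -1, q = -4/3, r = 2.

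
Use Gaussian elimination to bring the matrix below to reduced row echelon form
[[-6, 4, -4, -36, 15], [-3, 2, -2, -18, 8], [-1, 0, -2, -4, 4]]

[[1, 0, 2, 4, 0], [0, 1, 2, -3, 0], [0, 0, 0, 0, 1]]

r1 -> -1/6·r1
r2 -> r2 + 3·r1
r3 -> r3 + r1
r2 <=> r3
r2 -> -3/2·r2
r3 -> 2·r3
r2 -> r2 + 9/4·r3
r1 -> r1 + 5/2·r3
r1 -> r1 + 2/3·r2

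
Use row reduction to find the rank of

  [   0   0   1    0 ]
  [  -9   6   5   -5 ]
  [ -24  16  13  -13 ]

r1 <-> r2
  [  -9   6   5   -5 ]
  [   0   0   1    0 ]
  [ -24  16  13  -13 ]
r1 ← -1/9·r1
  [   1  -2/3  -5/9  5/9 ]
  [   0     0     1    0 ]
  [ -24    16    13  -13 ]
r3 ← r3 + 24·r1
  [ 1  -2/3  -5/9  5/9 ]
  [ 0     0     1    0 ]
  [ 0     0  -1/3  1/3 ]
r3 ← r3 + 1/3·r2
  [ 1  -2/3  -5/9  5/9 ]
  [ 0     0     1    0 ]
  [ 0     0     0  1/3 ]
r3 ← 3·r3
  [ 1  -2/3  -5/9  5/9 ]
  [ 0     0     1    0 ]
  [ 0     0     0    1 ]
r1 ← r1 − 5/9·r3
  [ 1  -2/3  -5/9  0 ]
  [ 0     0     1  0 ]
  [ 0     0     0  1 ]
r1 ← r1 + 5/9·r2
  [ 1  -2/3  0  0 ]
  [ 0     0  1  0 ]
  [ 0     0  0  1 ]
The reduced form has 3 nonzero rows.

rank = 3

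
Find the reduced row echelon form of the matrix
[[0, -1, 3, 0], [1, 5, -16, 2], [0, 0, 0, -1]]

[[1, 0, -1, 0], [0, 1, -3, 0], [0, 0, 0, 1]]

Swap R1 and R2.
  [ 1   5  -16   2 ]
  [ 0  -1    3   0 ]
  [ 0   0    0  -1 ]
Multiply R2 by -1.
  [ 1  5  -16   2 ]
  [ 0  1   -3   0 ]
  [ 0  0    0  -1 ]
Multiply R3 by -1.
  [ 1  5  -16  2 ]
  [ 0  1   -3  0 ]
  [ 0  0    0  1 ]
Subtract 2 times R3 from R1.
  [ 1  5  -16  0 ]
  [ 0  1   -3  0 ]
  [ 0  0    0  1 ]
Subtract 5 times R2 from R1.
  [ 1  0  -1  0 ]
  [ 0  1  -3  0 ]
  [ 0  0   0  1 ]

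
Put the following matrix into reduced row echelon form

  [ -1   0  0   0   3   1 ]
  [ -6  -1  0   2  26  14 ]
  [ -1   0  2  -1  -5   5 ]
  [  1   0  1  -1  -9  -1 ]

[[1, 0, 0, 0, -3, -1], [0, 1, 0, 0, 0, 0], [0, 0, 1, 0, -2, 4], [0, 0, 0, 1, 4, 4]]

Multiply R1 by -1.
  [  1   0  0   0  -3  -1 ]
  [ -6  -1  0   2  26  14 ]
  [ -1   0  2  -1  -5   5 ]
  [  1   0  1  -1  -9  -1 ]
Add 6 times R1 to R2.
  [  1   0  0   0  -3  -1 ]
  [  0  -1  0   2   8   8 ]
  [ -1   0  2  -1  -5   5 ]
  [  1   0  1  -1  -9  -1 ]
Add R1 to R3.
  [ 1   0  0   0  -3  -1 ]
  [ 0  -1  0   2   8   8 ]
  [ 0   0  2  -1  -8   4 ]
  [ 1   0  1  -1  -9  -1 ]
Subtract R1 from R4.
  [ 1   0  0   0  -3  -1 ]
  [ 0  -1  0   2   8   8 ]
  [ 0   0  2  -1  -8   4 ]
  [ 0   0  1  -1  -6   0 ]
Multiply R2 by -1.
  [ 1  0  0   0  -3  -1 ]
  [ 0  1  0  -2  -8  -8 ]
  [ 0  0  2  -1  -8   4 ]
  [ 0  0  1  -1  -6   0 ]
Multiply R3 by 1/2.
  [ 1  0  0     0  -3  -1 ]
  [ 0  1  0    -2  -8  -8 ]
  [ 0  0  1  -1/2  -4   2 ]
  [ 0  0  1    -1  -6   0 ]
Subtract R3 from R4.
  [ 1  0  0     0  -3  -1 ]
  [ 0  1  0    -2  -8  -8 ]
  [ 0  0  1  -1/2  -4   2 ]
  [ 0  0  0  -1/2  -2  -2 ]
Multiply R4 by -2.
  [ 1  0  0     0  -3  -1 ]
  [ 0  1  0    -2  -8  -8 ]
  [ 0  0  1  -1/2  -4   2 ]
  [ 0  0  0     1   4   4 ]
Add 1/2 times R4 to R3.
  [ 1  0  0   0  -3  -1 ]
  [ 0  1  0  -2  -8  -8 ]
  [ 0  0  1   0  -2   4 ]
  [ 0  0  0   1   4   4 ]
Add 2 times R4 to R2.
  [ 1  0  0  0  -3  -1 ]
  [ 0  1  0  0   0   0 ]
  [ 0  0  1  0  -2   4 ]
  [ 0  0  0  1   4   4 ]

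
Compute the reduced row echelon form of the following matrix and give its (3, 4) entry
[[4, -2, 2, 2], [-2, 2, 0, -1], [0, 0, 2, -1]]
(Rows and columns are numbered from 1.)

R1 → 1/4·R1
R2 → R2 + 2·R1
R3 → 1/2·R3
R2 → R2 − R3
R1 → R1 − 1/2·R3
R1 → R1 + 1/2·R2

-1/2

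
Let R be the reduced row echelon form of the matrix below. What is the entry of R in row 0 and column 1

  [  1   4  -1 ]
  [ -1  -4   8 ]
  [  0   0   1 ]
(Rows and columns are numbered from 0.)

Add ρ1 to ρ2.
  [ 1  4  -1 ]
  [ 0  0   7 ]
  [ 0  0   1 ]
Multiply ρ2 by 1/7.
  [ 1  4  -1 ]
  [ 0  0   1 ]
  [ 0  0   1 ]
Subtract ρ2 from ρ3.
  [ 1  4  -1 ]
  [ 0  0   1 ]
  [ 0  0   0 ]
Add ρ2 to ρ1.
  [ 1  4  0 ]
  [ 0  0  1 ]
  [ 0  0  0 ]

4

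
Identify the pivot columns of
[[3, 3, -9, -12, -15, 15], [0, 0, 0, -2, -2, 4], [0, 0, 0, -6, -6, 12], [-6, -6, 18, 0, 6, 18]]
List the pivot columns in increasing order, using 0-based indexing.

ρ1 ← 1/3·ρ1
  [  1   1  -3  -4  -5   5 ]
  [  0   0   0  -2  -2   4 ]
  [  0   0   0  -6  -6  12 ]
  [ -6  -6  18   0   6  18 ]
ρ4 ← ρ4 + 6·ρ1
  [ 1  1  -3   -4   -5   5 ]
  [ 0  0   0   -2   -2   4 ]
  [ 0  0   0   -6   -6  12 ]
  [ 0  0   0  -24  -24  48 ]
ρ2 ← -1/2·ρ2
  [ 1  1  -3   -4   -5   5 ]
  [ 0  0   0    1    1  -2 ]
  [ 0  0   0   -6   -6  12 ]
  [ 0  0   0  -24  -24  48 ]
ρ3 ← ρ3 + 6·ρ2
  [ 1  1  -3   -4   -5   5 ]
  [ 0  0   0    1    1  -2 ]
  [ 0  0   0    0    0   0 ]
  [ 0  0   0  -24  -24  48 ]
ρ4 ← ρ4 + 24·ρ2
  [ 1  1  -3  -4  -5   5 ]
  [ 0  0   0   1   1  -2 ]
  [ 0  0   0   0   0   0 ]
  [ 0  0   0   0   0   0 ]
ρ1 ← ρ1 + 4·ρ2
  [ 1  1  -3  0  -1  -3 ]
  [ 0  0   0  1   1  -2 ]
  [ 0  0   0  0   0   0 ]
  [ 0  0   0  0   0   0 ]
Pivot columns are the columns containing a leading 1.

0, 3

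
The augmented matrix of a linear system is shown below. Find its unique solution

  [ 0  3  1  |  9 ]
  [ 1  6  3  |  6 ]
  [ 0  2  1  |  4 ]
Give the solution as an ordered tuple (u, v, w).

R1 <=> R2
  [ 1  6  3  |  6 ]
  [ 0  3  1  |  9 ]
  [ 0  2  1  |  4 ]
R2 -> 1/3·R2
  [ 1  6    3  |  6 ]
  [ 0  1  1/3  |  3 ]
  [ 0  2    1  |  4 ]
R3 -> R3 − 2·R2
  [ 1  6    3  |   6 ]
  [ 0  1  1/3  |   3 ]
  [ 0  0  1/3  |  -2 ]
R3 -> 3·R3
  [ 1  6    3  |   6 ]
  [ 0  1  1/3  |   3 ]
  [ 0  0    1  |  -6 ]
R2 -> R2 − 1/3·R3
  [ 1  6  3  |   6 ]
  [ 0  1  0  |   5 ]
  [ 0  0  1  |  -6 ]
R1 -> R1 − 3·R3
  [ 1  6  0  |  24 ]
  [ 0  1  0  |   5 ]
  [ 0  0  1  |  -6 ]
R1 -> R1 − 6·R2
  [ 1  0  0  |  -6 ]
  [ 0  1  0  |   5 ]
  [ 0  0  1  |  -6 ]
Reading off the last column: u = -6, v = 5, w = -6.

(-6, 5, -6)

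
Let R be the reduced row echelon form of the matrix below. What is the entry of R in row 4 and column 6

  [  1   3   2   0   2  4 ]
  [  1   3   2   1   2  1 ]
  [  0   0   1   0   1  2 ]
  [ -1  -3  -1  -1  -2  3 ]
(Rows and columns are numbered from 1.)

R2 → R2 − R1
  [  1   3   2   0   2   4 ]
  [  0   0   0   1   0  -3 ]
  [  0   0   1   0   1   2 ]
  [ -1  -3  -1  -1  -2   3 ]
R4 → R4 + R1
  [ 1  3  2   0  2   4 ]
  [ 0  0  0   1  0  -3 ]
  [ 0  0  1   0  1   2 ]
  [ 0  0  1  -1  0   7 ]
R2 <-> R3
  [ 1  3  2   0  2   4 ]
  [ 0  0  1   0  1   2 ]
  [ 0  0  0   1  0  -3 ]
  [ 0  0  1  -1  0   7 ]
R4 → R4 − R2
  [ 1  3  2   0   2   4 ]
  [ 0  0  1   0   1   2 ]
  [ 0  0  0   1   0  -3 ]
  [ 0  0  0  -1  -1   5 ]
R4 → R4 + R3
  [ 1  3  2  0   2   4 ]
  [ 0  0  1  0   1   2 ]
  [ 0  0  0  1   0  -3 ]
  [ 0  0  0  0  -1   2 ]
R4 → -1·R4
  [ 1  3  2  0  2   4 ]
  [ 0  0  1  0  1   2 ]
  [ 0  0  0  1  0  -3 ]
  [ 0  0  0  0  1  -2 ]
R2 → R2 − R4
  [ 1  3  2  0  2   4 ]
  [ 0  0  1  0  0   4 ]
  [ 0  0  0  1  0  -3 ]
  [ 0  0  0  0  1  -2 ]
R1 → R1 − 2·R4
  [ 1  3  2  0  0   8 ]
  [ 0  0  1  0  0   4 ]
  [ 0  0  0  1  0  -3 ]
  [ 0  0  0  0  1  -2 ]
R1 → R1 − 2·R2
  [ 1  3  0  0  0   0 ]
  [ 0  0  1  0  0   4 ]
  [ 0  0  0  1  0  -3 ]
  [ 0  0  0  0  1  -2 ]

-2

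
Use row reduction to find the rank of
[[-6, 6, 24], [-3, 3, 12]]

ρ1 -> -1/6·ρ1
  [  1  -1  -4 ]
  [ -3   3  12 ]
ρ2 -> ρ2 + 3·ρ1
  [ 1  -1  -4 ]
  [ 0   0   0 ]
The reduced form has 1 nonzero row.

rank = 1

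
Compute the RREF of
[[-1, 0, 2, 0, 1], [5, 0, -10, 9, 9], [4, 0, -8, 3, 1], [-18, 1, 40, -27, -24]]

ρ1 := -1·ρ1
ρ2 := ρ2 − 5·ρ1
ρ3 := ρ3 − 4·ρ1
ρ4 := ρ4 + 18·ρ1
ρ2 ↔ ρ4
ρ3 := 1/3·ρ3
ρ4 := ρ4 − 9·ρ3
ρ4 := -1·ρ4
ρ3 := ρ3 − 5/3·ρ4
ρ2 := ρ2 + 42·ρ4
ρ1 := ρ1 + ρ4
ρ2 := ρ2 + 27·ρ3

[[1, 0, -2, 0, 0], [0, 1, 4, 0, 0], [0, 0, 0, 1, 0], [0, 0, 0, 0, 1]]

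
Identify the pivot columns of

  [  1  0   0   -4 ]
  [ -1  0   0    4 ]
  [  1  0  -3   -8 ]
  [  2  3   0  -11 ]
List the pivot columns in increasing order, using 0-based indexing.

Add R1 to R2.
  [ 1  0   0   -4 ]
  [ 0  0   0    0 ]
  [ 1  0  -3   -8 ]
  [ 2  3   0  -11 ]
Subtract R1 from R3.
  [ 1  0   0   -4 ]
  [ 0  0   0    0 ]
  [ 0  0  -3   -4 ]
  [ 2  3   0  -11 ]
Subtract 2 times R1 from R4.
  [ 1  0   0  -4 ]
  [ 0  0   0   0 ]
  [ 0  0  -3  -4 ]
  [ 0  3   0  -3 ]
Swap R2 and R4.
  [ 1  0   0  -4 ]
  [ 0  3   0  -3 ]
  [ 0  0  -3  -4 ]
  [ 0  0   0   0 ]
Multiply R2 by 1/3.
  [ 1  0   0  -4 ]
  [ 0  1   0  -1 ]
  [ 0  0  -3  -4 ]
  [ 0  0   0   0 ]
Multiply R3 by -1/3.
  [ 1  0  0   -4 ]
  [ 0  1  0   -1 ]
  [ 0  0  1  4/3 ]
  [ 0  0  0    0 ]
Pivot columns are the columns containing a leading 1.

0, 1, 2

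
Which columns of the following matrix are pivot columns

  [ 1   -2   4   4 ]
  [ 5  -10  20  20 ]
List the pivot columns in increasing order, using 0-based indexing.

Subtract 5 times R1 from R2.
  [ 1  -2  4  4 ]
  [ 0   0  0  0 ]
Pivot columns are the columns containing a leading 1.

0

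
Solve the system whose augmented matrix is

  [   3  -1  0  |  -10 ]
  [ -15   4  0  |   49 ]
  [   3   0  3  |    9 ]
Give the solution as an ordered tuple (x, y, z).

(-3, 1, 6)

r1 -> 1/3·r1
  [   1  -1/3  0  |  -10/3 ]
  [ -15     4  0  |     49 ]
  [   3     0  3  |      9 ]
r2 -> r2 + 15·r1
  [ 1  -1/3  0  |  -10/3 ]
  [ 0    -1  0  |     -1 ]
  [ 3     0  3  |      9 ]
r3 -> r3 − 3·r1
  [ 1  -1/3  0  |  -10/3 ]
  [ 0    -1  0  |     -1 ]
  [ 0     1  3  |     19 ]
r2 -> -1·r2
  [ 1  -1/3  0  |  -10/3 ]
  [ 0     1  0  |      1 ]
  [ 0     1  3  |     19 ]
r3 -> r3 − r2
  [ 1  -1/3  0  |  -10/3 ]
  [ 0     1  0  |      1 ]
  [ 0     0  3  |     18 ]
r3 -> 1/3·r3
  [ 1  -1/3  0  |  -10/3 ]
  [ 0     1  0  |      1 ]
  [ 0     0  1  |      6 ]
r1 -> r1 + 1/3·r2
  [ 1  0  0  |  -3 ]
  [ 0  1  0  |   1 ]
  [ 0  0  1  |   6 ]
Reading off the last column: x = -3, y = 1, z = 6.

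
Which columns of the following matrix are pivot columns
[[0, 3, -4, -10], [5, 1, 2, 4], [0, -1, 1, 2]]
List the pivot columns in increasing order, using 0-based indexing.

ρ1 ↔ ρ2
ρ1 → 1/5·ρ1
ρ2 → 1/3·ρ2
ρ3 → ρ3 + ρ2
ρ3 → -3·ρ3
ρ2 → ρ2 + 4/3·ρ3
ρ1 → ρ1 − 2/5·ρ3
ρ1 → ρ1 − 1/5·ρ2
Pivot columns are the columns containing a leading 1.

0, 1, 2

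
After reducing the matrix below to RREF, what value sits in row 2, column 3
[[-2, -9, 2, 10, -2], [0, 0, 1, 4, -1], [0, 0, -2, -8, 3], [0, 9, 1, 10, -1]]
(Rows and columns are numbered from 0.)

4

r1 -> -1/2·r1
r2 ↔ r4
r2 -> 1/9·r2
r3 -> -1/2·r3
r4 -> r4 − r3
r4 -> 2·r4
r3 -> r3 + 3/2·r4
r2 -> r2 + 1/9·r4
r1 -> r1 − r4
r2 -> r2 − 1/9·r3
r1 -> r1 + r3
r1 -> r1 − 9/2·r2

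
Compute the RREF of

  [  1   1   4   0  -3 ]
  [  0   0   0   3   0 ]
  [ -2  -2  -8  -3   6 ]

Add 2 times R1 to R3.
  [ 1  1  4   0  -3 ]
  [ 0  0  0   3   0 ]
  [ 0  0  0  -3   0 ]
Multiply R2 by 1/3.
  [ 1  1  4   0  -3 ]
  [ 0  0  0   1   0 ]
  [ 0  0  0  -3   0 ]
Add 3 times R2 to R3.
  [ 1  1  4  0  -3 ]
  [ 0  0  0  1   0 ]
  [ 0  0  0  0   0 ]

[[1, 1, 4, 0, -3], [0, 0, 0, 1, 0], [0, 0, 0, 0, 0]]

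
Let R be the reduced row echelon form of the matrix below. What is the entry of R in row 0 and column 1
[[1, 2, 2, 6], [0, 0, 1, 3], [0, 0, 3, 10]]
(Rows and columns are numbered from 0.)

2

R3 ← R3 − 3·R2
R2 ← R2 − 3·R3
R1 ← R1 − 6·R3
R1 ← R1 − 2·R2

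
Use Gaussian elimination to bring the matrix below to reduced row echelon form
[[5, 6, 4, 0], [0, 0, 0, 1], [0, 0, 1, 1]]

[[1, 6/5, 0, 0], [0, 0, 1, 0], [0, 0, 0, 1]]

ρ1 → 1/5·ρ1
  [ 1  6/5  4/5  0 ]
  [ 0    0    0  1 ]
  [ 0    0    1  1 ]
ρ2 ↔ ρ3
  [ 1  6/5  4/5  0 ]
  [ 0    0    1  1 ]
  [ 0    0    0  1 ]
ρ2 → ρ2 − ρ3
  [ 1  6/5  4/5  0 ]
  [ 0    0    1  0 ]
  [ 0    0    0  1 ]
ρ1 → ρ1 − 4/5·ρ2
  [ 1  6/5  0  0 ]
  [ 0    0  1  0 ]
  [ 0    0  0  1 ]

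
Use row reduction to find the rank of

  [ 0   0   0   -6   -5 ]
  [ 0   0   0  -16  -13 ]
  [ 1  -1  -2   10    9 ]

Swap r1 and r3.
  [ 1  -1  -2   10    9 ]
  [ 0   0   0  -16  -13 ]
  [ 0   0   0   -6   -5 ]
Multiply r2 by -1/16.
  [ 1  -1  -2  10      9 ]
  [ 0   0   0   1  13/16 ]
  [ 0   0   0  -6     -5 ]
Add 6 times r2 to r3.
  [ 1  -1  -2  10      9 ]
  [ 0   0   0   1  13/16 ]
  [ 0   0   0   0   -1/8 ]
Multiply r3 by -8.
  [ 1  -1  -2  10      9 ]
  [ 0   0   0   1  13/16 ]
  [ 0   0   0   0      1 ]
Subtract 13/16 times r3 from r2.
  [ 1  -1  -2  10  9 ]
  [ 0   0   0   1  0 ]
  [ 0   0   0   0  1 ]
Subtract 9 times r3 from r1.
  [ 1  -1  -2  10  0 ]
  [ 0   0   0   1  0 ]
  [ 0   0   0   0  1 ]
Subtract 10 times r2 from r1.
  [ 1  -1  -2  0  0 ]
  [ 0   0   0  1  0 ]
  [ 0   0   0  0  1 ]
The reduced form has 3 nonzero rows.

rank = 3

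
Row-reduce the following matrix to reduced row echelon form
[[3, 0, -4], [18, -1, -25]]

[[1, 0, -4/3], [0, 1, 1]]

ρ1 -> 1/3·ρ1
ρ2 -> ρ2 − 18·ρ1
ρ2 -> -1·ρ2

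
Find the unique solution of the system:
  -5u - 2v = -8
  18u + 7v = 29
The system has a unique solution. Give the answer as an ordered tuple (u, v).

Form the augmented matrix and row-reduce:
  [ -5  -2  |  -8 ]
  [ 18   7  |  29 ]
r1 := -1/5·r1
  [  1  2/5  |  8/5 ]
  [ 18    7  |   29 ]
r2 := r2 − 18·r1
  [ 1   2/5  |  8/5 ]
  [ 0  -1/5  |  1/5 ]
r2 := -5·r2
  [ 1  2/5  |  8/5 ]
  [ 0    1  |   -1 ]
r1 := r1 − 2/5·r2
  [ 1  0  |   2 ]
  [ 0  1  |  -1 ]
Reading off the last column: u = 2, v = -1.

(2, -1)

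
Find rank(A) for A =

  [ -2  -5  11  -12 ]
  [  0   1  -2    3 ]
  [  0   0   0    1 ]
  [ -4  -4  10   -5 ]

Multiply ρ1 by -1/2.
  [  1  5/2  -11/2   6 ]
  [  0    1     -2   3 ]
  [  0    0      0   1 ]
  [ -4   -4     10  -5 ]
Add 4 times ρ1 to ρ4.
  [ 1  5/2  -11/2   6 ]
  [ 0    1     -2   3 ]
  [ 0    0      0   1 ]
  [ 0    6    -12  19 ]
Subtract 6 times ρ2 from ρ4.
  [ 1  5/2  -11/2  6 ]
  [ 0    1     -2  3 ]
  [ 0    0      0  1 ]
  [ 0    0      0  1 ]
Subtract ρ3 from ρ4.
  [ 1  5/2  -11/2  6 ]
  [ 0    1     -2  3 ]
  [ 0    0      0  1 ]
  [ 0    0      0  0 ]
Subtract 3 times ρ3 from ρ2.
  [ 1  5/2  -11/2  6 ]
  [ 0    1     -2  0 ]
  [ 0    0      0  1 ]
  [ 0    0      0  0 ]
Subtract 6 times ρ3 from ρ1.
  [ 1  5/2  -11/2  0 ]
  [ 0    1     -2  0 ]
  [ 0    0      0  1 ]
  [ 0    0      0  0 ]
Subtract 5/2 times ρ2 from ρ1.
  [ 1  0  -1/2  0 ]
  [ 0  1    -2  0 ]
  [ 0  0     0  1 ]
  [ 0  0     0  0 ]
The reduced form has 3 nonzero rows.

rank = 3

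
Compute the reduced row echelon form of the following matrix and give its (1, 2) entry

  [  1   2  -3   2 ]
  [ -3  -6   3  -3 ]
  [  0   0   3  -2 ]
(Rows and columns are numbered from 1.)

ρ2 ← ρ2 + 3·ρ1
  [ 1  2  -3   2 ]
  [ 0  0  -6   3 ]
  [ 0  0   3  -2 ]
ρ2 ← -1/6·ρ2
  [ 1  2  -3     2 ]
  [ 0  0   1  -1/2 ]
  [ 0  0   3    -2 ]
ρ3 ← ρ3 − 3·ρ2
  [ 1  2  -3     2 ]
  [ 0  0   1  -1/2 ]
  [ 0  0   0  -1/2 ]
ρ3 ← -2·ρ3
  [ 1  2  -3     2 ]
  [ 0  0   1  -1/2 ]
  [ 0  0   0     1 ]
ρ2 ← ρ2 + 1/2·ρ3
  [ 1  2  -3  2 ]
  [ 0  0   1  0 ]
  [ 0  0   0  1 ]
ρ1 ← ρ1 − 2·ρ3
  [ 1  2  -3  0 ]
  [ 0  0   1  0 ]
  [ 0  0   0  1 ]
ρ1 ← ρ1 + 3·ρ2
  [ 1  2  0  0 ]
  [ 0  0  1  0 ]
  [ 0  0  0  1 ]

2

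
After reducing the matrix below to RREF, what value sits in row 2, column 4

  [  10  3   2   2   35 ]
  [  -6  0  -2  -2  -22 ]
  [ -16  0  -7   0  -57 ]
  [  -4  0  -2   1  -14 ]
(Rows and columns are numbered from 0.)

-1

r1 := 1/10·r1
  [   1  3/10  1/5  1/5  7/2 ]
  [  -6     0   -2   -2  -22 ]
  [ -16     0   -7    0  -57 ]
  [  -4     0   -2    1  -14 ]
r2 := r2 + 6·r1
  [   1  3/10   1/5   1/5  7/2 ]
  [   0   9/5  -4/5  -4/5   -1 ]
  [ -16     0    -7     0  -57 ]
  [  -4     0    -2     1  -14 ]
r3 := r3 + 16·r1
  [  1  3/10    1/5   1/5  7/2 ]
  [  0   9/5   -4/5  -4/5   -1 ]
  [  0  24/5  -19/5  16/5   -1 ]
  [ -4     0     -2     1  -14 ]
r4 := r4 + 4·r1
  [ 1  3/10    1/5   1/5  7/2 ]
  [ 0   9/5   -4/5  -4/5   -1 ]
  [ 0  24/5  -19/5  16/5   -1 ]
  [ 0   6/5   -6/5   9/5    0 ]
r2 := 5/9·r2
  [ 1  3/10    1/5   1/5   7/2 ]
  [ 0     1   -4/9  -4/9  -5/9 ]
  [ 0  24/5  -19/5  16/5    -1 ]
  [ 0   6/5   -6/5   9/5     0 ]
r3 := r3 − 24/5·r2
  [ 1  3/10   1/5   1/5   7/2 ]
  [ 0     1  -4/9  -4/9  -5/9 ]
  [ 0     0  -5/3  16/3   5/3 ]
  [ 0   6/5  -6/5   9/5     0 ]
r4 := r4 − 6/5·r2
  [ 1  3/10   1/5   1/5   7/2 ]
  [ 0     1  -4/9  -4/9  -5/9 ]
  [ 0     0  -5/3  16/3   5/3 ]
  [ 0     0  -2/3   7/3   2/3 ]
r3 := -3/5·r3
  [ 1  3/10   1/5    1/5   7/2 ]
  [ 0     1  -4/9   -4/9  -5/9 ]
  [ 0     0     1  -16/5    -1 ]
  [ 0     0  -2/3    7/3   2/3 ]
r4 := r4 + 2/3·r3
  [ 1  3/10   1/5    1/5   7/2 ]
  [ 0     1  -4/9   -4/9  -5/9 ]
  [ 0     0     1  -16/5    -1 ]
  [ 0     0     0    1/5     0 ]
r4 := 5·r4
  [ 1  3/10   1/5    1/5   7/2 ]
  [ 0     1  -4/9   -4/9  -5/9 ]
  [ 0     0     1  -16/5    -1 ]
  [ 0     0     0      1     0 ]
r3 := r3 + 16/5·r4
  [ 1  3/10   1/5   1/5   7/2 ]
  [ 0     1  -4/9  -4/9  -5/9 ]
  [ 0     0     1     0    -1 ]
  [ 0     0     0     1     0 ]
r2 := r2 + 4/9·r4
  [ 1  3/10   1/5  1/5   7/2 ]
  [ 0     1  -4/9    0  -5/9 ]
  [ 0     0     1    0    -1 ]
  [ 0     0     0    1     0 ]
r1 := r1 − 1/5·r4
  [ 1  3/10   1/5  0   7/2 ]
  [ 0     1  -4/9  0  -5/9 ]
  [ 0     0     1  0    -1 ]
  [ 0     0     0  1     0 ]
r2 := r2 + 4/9·r3
  [ 1  3/10  1/5  0  7/2 ]
  [ 0     1    0  0   -1 ]
  [ 0     0    1  0   -1 ]
  [ 0     0    0  1    0 ]
r1 := r1 − 1/5·r3
  [ 1  3/10  0  0  37/10 ]
  [ 0     1  0  0     -1 ]
  [ 0     0  1  0     -1 ]
  [ 0     0  0  1      0 ]
r1 := r1 − 3/10·r2
  [ 1  0  0  0   4 ]
  [ 0  1  0  0  -1 ]
  [ 0  0  1  0  -1 ]
  [ 0  0  0  1   0 ]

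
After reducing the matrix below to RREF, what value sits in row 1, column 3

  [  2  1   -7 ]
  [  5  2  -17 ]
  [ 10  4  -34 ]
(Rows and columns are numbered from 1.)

Multiply ρ1 by 1/2.
  [  1  1/2  -7/2 ]
  [  5    2   -17 ]
  [ 10    4   -34 ]
Subtract 5 times ρ1 from ρ2.
  [  1   1/2  -7/2 ]
  [  0  -1/2   1/2 ]
  [ 10     4   -34 ]
Subtract 10 times ρ1 from ρ3.
  [ 1   1/2  -7/2 ]
  [ 0  -1/2   1/2 ]
  [ 0    -1     1 ]
Multiply ρ2 by -2.
  [ 1  1/2  -7/2 ]
  [ 0    1    -1 ]
  [ 0   -1     1 ]
Add ρ2 to ρ3.
  [ 1  1/2  -7/2 ]
  [ 0    1    -1 ]
  [ 0    0     0 ]
Subtract 1/2 times ρ2 from ρ1.
  [ 1  0  -3 ]
  [ 0  1  -1 ]
  [ 0  0   0 ]

-3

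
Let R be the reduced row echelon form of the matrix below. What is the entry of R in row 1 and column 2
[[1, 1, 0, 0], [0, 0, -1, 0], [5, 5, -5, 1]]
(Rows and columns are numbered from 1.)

1

R3 := R3 − 5·R1
  [ 1  1   0  0 ]
  [ 0  0  -1  0 ]
  [ 0  0  -5  1 ]
R2 := -1·R2
  [ 1  1   0  0 ]
  [ 0  0   1  0 ]
  [ 0  0  -5  1 ]
R3 := R3 + 5·R2
  [ 1  1  0  0 ]
  [ 0  0  1  0 ]
  [ 0  0  0  1 ]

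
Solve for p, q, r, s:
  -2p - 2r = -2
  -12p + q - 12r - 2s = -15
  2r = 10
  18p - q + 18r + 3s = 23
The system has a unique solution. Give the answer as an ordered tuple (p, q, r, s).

(-4, 1, 5, 2)

Form the augmented matrix and row-reduce:
  [  -2   0   -2   0  |   -2 ]
  [ -12   1  -12  -2  |  -15 ]
  [   0   0    2   0  |   10 ]
  [  18  -1   18   3  |   23 ]
R1 := -1/2·R1
R2 := R2 + 12·R1
R4 := R4 − 18·R1
R4 := R4 + R2
R3 := 1/2·R3
R2 := R2 + 2·R4
R1 := R1 − R3
Reading off the last column: p = -4, q = 1, r = 5, s = 2.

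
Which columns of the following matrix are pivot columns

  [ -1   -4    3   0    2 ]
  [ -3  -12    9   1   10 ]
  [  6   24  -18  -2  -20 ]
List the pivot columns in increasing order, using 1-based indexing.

1, 4

Multiply R1 by -1.
Add 3 times R1 to R2.
Subtract 6 times R1 from R3.
Add 2 times R2 to R3.
Pivot columns are the columns containing a leading 1.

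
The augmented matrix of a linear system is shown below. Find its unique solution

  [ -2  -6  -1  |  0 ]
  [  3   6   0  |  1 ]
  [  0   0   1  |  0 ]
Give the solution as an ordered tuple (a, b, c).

(1, -1/3, 0)

R1 := -1/2·R1
  [ 1  3  1/2  |  0 ]
  [ 3  6    0  |  1 ]
  [ 0  0    1  |  0 ]
R2 := R2 − 3·R1
  [ 1   3   1/2  |  0 ]
  [ 0  -3  -3/2  |  1 ]
  [ 0   0     1  |  0 ]
R2 := -1/3·R2
  [ 1  3  1/2  |     0 ]
  [ 0  1  1/2  |  -1/3 ]
  [ 0  0    1  |     0 ]
R2 := R2 − 1/2·R3
  [ 1  3  1/2  |     0 ]
  [ 0  1    0  |  -1/3 ]
  [ 0  0    1  |     0 ]
R1 := R1 − 1/2·R3
  [ 1  3  0  |     0 ]
  [ 0  1  0  |  -1/3 ]
  [ 0  0  1  |     0 ]
R1 := R1 − 3·R2
  [ 1  0  0  |     1 ]
  [ 0  1  0  |  -1/3 ]
  [ 0  0  1  |     0 ]
Reading off the last column: a = 1, b = -1/3, c = 0.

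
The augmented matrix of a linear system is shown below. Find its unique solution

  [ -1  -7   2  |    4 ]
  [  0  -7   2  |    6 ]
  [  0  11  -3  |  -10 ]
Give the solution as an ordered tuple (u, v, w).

(2, -2, -4)

R1 -> -1·R1
  [ 1   7  -2  |   -4 ]
  [ 0  -7   2  |    6 ]
  [ 0  11  -3  |  -10 ]
R2 -> -1/7·R2
  [ 1   7    -2  |    -4 ]
  [ 0   1  -2/7  |  -6/7 ]
  [ 0  11    -3  |   -10 ]
R3 -> R3 − 11·R2
  [ 1  7    -2  |    -4 ]
  [ 0  1  -2/7  |  -6/7 ]
  [ 0  0   1/7  |  -4/7 ]
R3 -> 7·R3
  [ 1  7    -2  |    -4 ]
  [ 0  1  -2/7  |  -6/7 ]
  [ 0  0     1  |    -4 ]
R2 -> R2 + 2/7·R3
  [ 1  7  -2  |  -4 ]
  [ 0  1   0  |  -2 ]
  [ 0  0   1  |  -4 ]
R1 -> R1 + 2·R3
  [ 1  7  0  |  -12 ]
  [ 0  1  0  |   -2 ]
  [ 0  0  1  |   -4 ]
R1 -> R1 − 7·R2
  [ 1  0  0  |   2 ]
  [ 0  1  0  |  -2 ]
  [ 0  0  1  |  -4 ]
Reading off the last column: u = 2, v = -2, w = -4.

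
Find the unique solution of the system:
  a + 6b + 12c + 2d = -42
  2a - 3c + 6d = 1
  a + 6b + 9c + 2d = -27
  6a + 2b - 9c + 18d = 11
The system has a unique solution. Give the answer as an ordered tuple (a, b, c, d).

Form the augmented matrix and row-reduce:
  [ 1  6  12   2  |  -42 ]
  [ 2  0  -3   6  |    1 ]
  [ 1  6   9   2  |  -27 ]
  [ 6  2  -9  18  |   11 ]
R2 := R2 − 2·R1
  [ 1    6   12   2  |  -42 ]
  [ 0  -12  -27   2  |   85 ]
  [ 1    6    9   2  |  -27 ]
  [ 6    2   -9  18  |   11 ]
R3 := R3 − R1
  [ 1    6   12   2  |  -42 ]
  [ 0  -12  -27   2  |   85 ]
  [ 0    0   -3   0  |   15 ]
  [ 6    2   -9  18  |   11 ]
R4 := R4 − 6·R1
  [ 1    6   12  2  |  -42 ]
  [ 0  -12  -27  2  |   85 ]
  [ 0    0   -3  0  |   15 ]
  [ 0  -34  -81  6  |  263 ]
R2 := -1/12·R2
  [ 1    6   12     2  |     -42 ]
  [ 0    1  9/4  -1/6  |  -85/12 ]
  [ 0    0   -3     0  |      15 ]
  [ 0  -34  -81     6  |     263 ]
R4 := R4 + 34·R2
  [ 1  6    12     2  |     -42 ]
  [ 0  1   9/4  -1/6  |  -85/12 ]
  [ 0  0    -3     0  |      15 ]
  [ 0  0  -9/2   1/3  |   133/6 ]
R3 := -1/3·R3
  [ 1  6    12     2  |     -42 ]
  [ 0  1   9/4  -1/6  |  -85/12 ]
  [ 0  0     1     0  |      -5 ]
  [ 0  0  -9/2   1/3  |   133/6 ]
R4 := R4 + 9/2·R3
  [ 1  6   12     2  |     -42 ]
  [ 0  1  9/4  -1/6  |  -85/12 ]
  [ 0  0    1     0  |      -5 ]
  [ 0  0    0   1/3  |    -1/3 ]
R4 := 3·R4
  [ 1  6   12     2  |     -42 ]
  [ 0  1  9/4  -1/6  |  -85/12 ]
  [ 0  0    1     0  |      -5 ]
  [ 0  0    0     1  |      -1 ]
R2 := R2 + 1/6·R4
  [ 1  6   12  2  |    -42 ]
  [ 0  1  9/4  0  |  -29/4 ]
  [ 0  0    1  0  |     -5 ]
  [ 0  0    0  1  |     -1 ]
R1 := R1 − 2·R4
  [ 1  6   12  0  |    -40 ]
  [ 0  1  9/4  0  |  -29/4 ]
  [ 0  0    1  0  |     -5 ]
  [ 0  0    0  1  |     -1 ]
R2 := R2 − 9/4·R3
  [ 1  6  12  0  |  -40 ]
  [ 0  1   0  0  |    4 ]
  [ 0  0   1  0  |   -5 ]
  [ 0  0   0  1  |   -1 ]
R1 := R1 − 12·R3
  [ 1  6  0  0  |  20 ]
  [ 0  1  0  0  |   4 ]
  [ 0  0  1  0  |  -5 ]
  [ 0  0  0  1  |  -1 ]
R1 := R1 − 6·R2
  [ 1  0  0  0  |  -4 ]
  [ 0  1  0  0  |   4 ]
  [ 0  0  1  0  |  -5 ]
  [ 0  0  0  1  |  -1 ]
Reading off the last column: a = -4, b = 4, c = -5, d = -1.

(-4, 4, -5, -1)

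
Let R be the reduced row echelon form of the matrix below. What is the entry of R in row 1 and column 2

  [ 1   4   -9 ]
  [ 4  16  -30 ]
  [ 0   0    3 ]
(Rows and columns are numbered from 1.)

4

ρ2 := ρ2 − 4·ρ1
ρ2 := 1/6·ρ2
ρ3 := ρ3 − 3·ρ2
ρ1 := ρ1 + 9·ρ2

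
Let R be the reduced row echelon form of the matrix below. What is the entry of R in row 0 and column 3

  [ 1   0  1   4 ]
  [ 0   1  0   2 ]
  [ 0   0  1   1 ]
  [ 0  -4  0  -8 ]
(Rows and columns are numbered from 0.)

ρ4 -> ρ4 + 4·ρ2
  [ 1  0  1  4 ]
  [ 0  1  0  2 ]
  [ 0  0  1  1 ]
  [ 0  0  0  0 ]
ρ1 -> ρ1 − ρ3
  [ 1  0  0  3 ]
  [ 0  1  0  2 ]
  [ 0  0  1  1 ]
  [ 0  0  0  0 ]

3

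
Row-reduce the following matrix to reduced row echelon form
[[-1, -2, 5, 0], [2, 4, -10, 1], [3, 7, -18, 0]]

[[1, 0, 1, 0], [0, 1, -3, 0], [0, 0, 0, 1]]

Multiply R1 by -1.
Subtract 2 times R1 from R2.
Subtract 3 times R1 from R3.
Swap R2 and R3.
Subtract 2 times R2 from R1.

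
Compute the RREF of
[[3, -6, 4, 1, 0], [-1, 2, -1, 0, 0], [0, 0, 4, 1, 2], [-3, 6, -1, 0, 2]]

ρ1 ← 1/3·ρ1
  [  1  -2  4/3  1/3  0 ]
  [ -1   2   -1    0  0 ]
  [  0   0    4    1  2 ]
  [ -3   6   -1    0  2 ]
ρ2 ← ρ2 + ρ1
  [  1  -2  4/3  1/3  0 ]
  [  0   0  1/3  1/3  0 ]
  [  0   0    4    1  2 ]
  [ -3   6   -1    0  2 ]
ρ4 ← ρ4 + 3·ρ1
  [ 1  -2  4/3  1/3  0 ]
  [ 0   0  1/3  1/3  0 ]
  [ 0   0    4    1  2 ]
  [ 0   0    3    1  2 ]
ρ2 ← 3·ρ2
  [ 1  -2  4/3  1/3  0 ]
  [ 0   0    1    1  0 ]
  [ 0   0    4    1  2 ]
  [ 0   0    3    1  2 ]
ρ3 ← ρ3 − 4·ρ2
  [ 1  -2  4/3  1/3  0 ]
  [ 0   0    1    1  0 ]
  [ 0   0    0   -3  2 ]
  [ 0   0    3    1  2 ]
ρ4 ← ρ4 − 3·ρ2
  [ 1  -2  4/3  1/3  0 ]
  [ 0   0    1    1  0 ]
  [ 0   0    0   -3  2 ]
  [ 0   0    0   -2  2 ]
ρ3 ← -1/3·ρ3
  [ 1  -2  4/3  1/3     0 ]
  [ 0   0    1    1     0 ]
  [ 0   0    0    1  -2/3 ]
  [ 0   0    0   -2     2 ]
ρ4 ← ρ4 + 2·ρ3
  [ 1  -2  4/3  1/3     0 ]
  [ 0   0    1    1     0 ]
  [ 0   0    0    1  -2/3 ]
  [ 0   0    0    0   2/3 ]
ρ4 ← 3/2·ρ4
  [ 1  -2  4/3  1/3     0 ]
  [ 0   0    1    1     0 ]
  [ 0   0    0    1  -2/3 ]
  [ 0   0    0    0     1 ]
ρ3 ← ρ3 + 2/3·ρ4
  [ 1  -2  4/3  1/3  0 ]
  [ 0   0    1    1  0 ]
  [ 0   0    0    1  0 ]
  [ 0   0    0    0  1 ]
ρ2 ← ρ2 − ρ3
  [ 1  -2  4/3  1/3  0 ]
  [ 0   0    1    0  0 ]
  [ 0   0    0    1  0 ]
  [ 0   0    0    0  1 ]
ρ1 ← ρ1 − 1/3·ρ3
  [ 1  -2  4/3  0  0 ]
  [ 0   0    1  0  0 ]
  [ 0   0    0  1  0 ]
  [ 0   0    0  0  1 ]
ρ1 ← ρ1 − 4/3·ρ2
  [ 1  -2  0  0  0 ]
  [ 0   0  1  0  0 ]
  [ 0   0  0  1  0 ]
  [ 0   0  0  0  1 ]

[[1, -2, 0, 0, 0], [0, 0, 1, 0, 0], [0, 0, 0, 1, 0], [0, 0, 0, 0, 1]]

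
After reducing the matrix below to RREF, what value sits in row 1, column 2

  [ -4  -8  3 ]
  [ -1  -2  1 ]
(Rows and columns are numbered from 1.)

R1 → -1/4·R1
R2 → R2 + R1
R2 → 4·R2
R1 → R1 + 3/4·R2

2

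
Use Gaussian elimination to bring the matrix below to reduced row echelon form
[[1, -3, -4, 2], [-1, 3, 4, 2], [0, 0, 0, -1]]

[[1, -3, -4, 0], [0, 0, 0, 1], [0, 0, 0, 0]]

R2 := R2 + R1
  [ 1  -3  -4   2 ]
  [ 0   0   0   4 ]
  [ 0   0   0  -1 ]
R2 := 1/4·R2
  [ 1  -3  -4   2 ]
  [ 0   0   0   1 ]
  [ 0   0   0  -1 ]
R3 := R3 + R2
  [ 1  -3  -4  2 ]
  [ 0   0   0  1 ]
  [ 0   0   0  0 ]
R1 := R1 − 2·R2
  [ 1  -3  -4  0 ]
  [ 0   0   0  1 ]
  [ 0   0   0  0 ]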